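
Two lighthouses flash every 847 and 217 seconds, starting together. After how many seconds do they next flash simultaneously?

26257

847 = 7 · 11²; 217 = 7 · 31
max exponents: 7 · 11² · 31 = 26257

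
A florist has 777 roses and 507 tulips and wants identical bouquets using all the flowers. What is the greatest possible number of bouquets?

Euclid: 777 = 1·507 + 270; 507 = 1·270 + 237; 270 = 1·237 + 33; 237 = 7·33 + 6; 33 = 5·6 + 3; 6 = 2·3 + 0. Last nonzero remainder: 3.

3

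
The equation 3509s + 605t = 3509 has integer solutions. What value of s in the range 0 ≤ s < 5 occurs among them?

1

gcd(3509, 605) = 121 (Euclid: 3509 = 5·605 + 484; 605 = 1·484 + 121; 484 = 4·121 + 0), and 121 | 3509.
Extended Euclid: 3509·(-1) + 605·(6) = 121. Scale by 29: s₀ = -29.
General solution s = s₀ + 5k; reducing mod 5 gives s = 1 (and t = 0).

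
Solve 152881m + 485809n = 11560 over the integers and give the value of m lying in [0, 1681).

1179

gcd(152881, 485809) = 289 (Euclid: 485809 = 3·152881 + 27166; 152881 = 5·27166 + 17051; 27166 = 1·17051 + 10115; 17051 = 1·10115 + 6936; 10115 = 1·6936 + 3179; 6936 = 2·3179 + 578; 3179 = 5·578 + 289; 578 = 2·289 + 0), and 289 | 11560.
Extended Euclid: 152881·(-769) + 485809·(242) = 289. Scale by 40: m₀ = -30760.
General solution m = m₀ + 1681t; reducing mod 1681 gives m = 1179 (and n = -371).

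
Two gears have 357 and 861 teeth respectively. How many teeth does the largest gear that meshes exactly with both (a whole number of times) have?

21

Euclid: 861 = 2·357 + 147; 357 = 2·147 + 63; 147 = 2·63 + 21; 63 = 3·21 + 0. Last nonzero remainder: 21.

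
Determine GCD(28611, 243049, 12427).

289

gcd(28611, 243049): 243049 = 8·28611 + 14161; 28611 = 2·14161 + 289; 14161 = 49·289 + 0 → 289
gcd(289, 12427): 12427 = 43·289 + 0 → 289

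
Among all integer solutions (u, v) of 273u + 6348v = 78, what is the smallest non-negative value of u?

gcd(273, 6348) = 3 (Euclid: 6348 = 23·273 + 69; 273 = 3·69 + 66; 69 = 1·66 + 3; 66 = 22·3 + 0), and 3 | 78.
Extended Euclid: 273·(-93) + 6348·(4) = 3. Scale by 26: u₀ = -2418.
General solution u = u₀ + 2116t; reducing mod 2116 gives u = 1814 (and v = -78).

1814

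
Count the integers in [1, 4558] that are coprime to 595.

2942

595 = 5·7·17. Inclusion–exclusion on these primes:
4558 − ⌊4558/5⌋ − ⌊4558/7⌋ − ⌊4558/17⌋ + ⌊4558/35⌋ + ⌊4558/85⌋ + ⌊4558/119⌋ − ⌊4558/595⌋ = 2942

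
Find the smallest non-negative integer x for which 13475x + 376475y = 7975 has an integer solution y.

Euclid: 376475 = 27·13475 + 12650; 13475 = 1·12650 + 825; 12650 = 15·825 + 275; 825 = 3·275 + 0 → gcd = 275; 7975 = 275·29.
Back-substitution yields 13475·(-447) + 376475·(16) = 275, so one solution is x = -447·29 = -12963, y = 16·29 = 464.
Solutions in x differ by 376475/275 = 1369; the one in [0, 1369) is -12963 mod 1369 = 727.

727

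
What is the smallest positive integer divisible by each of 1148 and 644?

26404

gcd first: 1148 = 1·644 + 504; 644 = 1·504 + 140; 504 = 3·140 + 84; 140 = 1·84 + 56; 84 = 1·56 + 28; 56 = 2·28 + 0 → gcd = 28
lcm = 1148·644/gcd = 739312/28 = 26404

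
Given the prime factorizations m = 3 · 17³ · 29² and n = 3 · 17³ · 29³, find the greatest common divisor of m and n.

min exponent per shared prime: 3 · 17³ · 29² = 12395499

12395499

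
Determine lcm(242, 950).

gcd first: 950 = 3·242 + 224; 242 = 1·224 + 18; 224 = 12·18 + 8; 18 = 2·8 + 2; 8 = 4·2 + 0 → gcd = 2
lcm = 242·950/gcd = 229900/2 = 114950

114950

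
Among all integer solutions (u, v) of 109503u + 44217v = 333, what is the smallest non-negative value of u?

659

Euclid: 109503 = 2·44217 + 21069; 44217 = 2·21069 + 2079; 21069 = 10·2079 + 279; 2079 = 7·279 + 126; 279 = 2·126 + 27; 126 = 4·27 + 18; 27 = 1·18 + 9; 18 = 2·9 + 0 → gcd = 9; 333 = 9·37.
Back-substitution yields 109503·(1744) + 44217·(-4319) = 9, so one solution is u = 1744·37 = 64528, v = -4319·37 = -159803.
Solutions in u differ by 44217/9 = 4913; the one in [0, 4913) is 64528 mod 4913 = 659.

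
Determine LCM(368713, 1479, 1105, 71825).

135529680975

368713 = 17 · 23² · 41; 1479 = 3 · 17 · 29; 1105 = 5 · 13 · 17; 71825 = 5² · 13² · 17
lcm takes max exponent of each prime: 3 · 5² · 13² · 17 · 23² · 29 · 41 = 135529680975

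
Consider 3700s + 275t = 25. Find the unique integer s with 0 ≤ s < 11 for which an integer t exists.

9

Reduce mod 275: 3700s ≡ 25 (mod 275). With g = gcd(3700, 275) = 25 dividing 25, divide through: 148s ≡ 1 (mod 11).
Since gcd(148, 11) = 1, s ≡ 1·(148)⁻¹ ≡ 9 (mod 11). Smallest non-negative: 9.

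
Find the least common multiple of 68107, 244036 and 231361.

68107 = 13³ · 31; 244036 = 2² · 13² · 19²; 231361 = 13² · 37²
lcm takes max exponent of each prime: 2² · 13³ · 19² · 31 · 37² = 134636369452

134636369452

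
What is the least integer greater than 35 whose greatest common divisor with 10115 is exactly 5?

40

gcd(a, 10115) = 5 forces 5 | a; write a = 5s. Then gcd(5s, 5·2023) = 5·gcd(s, 2023), so need gcd(s, 2023) = 1.
5s > 35 gives s ≥ 8. The least s ≥ 8 coprime to 2023 is 8, so a = 5·8 = 40.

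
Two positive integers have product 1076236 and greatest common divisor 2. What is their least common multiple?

538118

gcd·lcm = product, so lcm = 1076236/2 = 538118.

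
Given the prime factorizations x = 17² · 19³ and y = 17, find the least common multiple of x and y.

max exponent per prime: 17² · 19³ = 1982251

1982251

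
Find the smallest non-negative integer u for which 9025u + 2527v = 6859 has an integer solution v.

Reduce mod 2527: 9025u ≡ 6859 (mod 2527). With g = gcd(9025, 2527) = 361 dividing 6859, divide through: 25u ≡ 19 (mod 7).
Since gcd(25, 7) = 1, u ≡ 19·(25)⁻¹ ≡ 3 (mod 7). Smallest non-negative: 3.

3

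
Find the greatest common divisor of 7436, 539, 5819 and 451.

gcd(7436, 539): 7436 = 13·539 + 429; 539 = 1·429 + 110; 429 = 3·110 + 99; 110 = 1·99 + 11; 99 = 9·11 + 0 → 11
gcd(11, 5819): 5819 = 529·11 + 0 → 11
gcd(11, 451): 451 = 41·11 + 0 → 11

11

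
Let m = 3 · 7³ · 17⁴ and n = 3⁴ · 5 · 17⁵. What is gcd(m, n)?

min exponent per shared prime: 3 · 17⁴ = 250563

250563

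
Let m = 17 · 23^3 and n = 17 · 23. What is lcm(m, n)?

max exponent per prime: 17 · 23^3 = 206839

206839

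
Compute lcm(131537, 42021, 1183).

5801965533

131537 = 7 · 19 · 23 · 43; 42021 = 3² · 7 · 23 · 29; 1183 = 7 · 13²
lcm takes max exponent of each prime: 3² · 7 · 13² · 19 · 23 · 29 · 43 = 5801965533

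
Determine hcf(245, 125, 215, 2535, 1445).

5

245 = 5 · 7²; 125 = 5³; 215 = 5 · 43; 2535 = 3 · 5 · 13²; 1445 = 5 · 17²
gcd takes min exponent of each prime: 5 = 5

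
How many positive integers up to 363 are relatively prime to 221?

221 = 13·17. Inclusion–exclusion on these primes:
363 − ⌊363/13⌋ − ⌊363/17⌋ + ⌊363/221⌋ = 316

316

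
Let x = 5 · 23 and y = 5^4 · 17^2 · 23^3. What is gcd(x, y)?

115

min exponent per shared prime: 5 · 23 = 115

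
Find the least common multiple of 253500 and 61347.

30673500

253500 = 2² · 3 · 5³ · 13²; 61347 = 3 · 11² · 13²
max exponents: 2² · 3 · 5³ · 11² · 13² = 30673500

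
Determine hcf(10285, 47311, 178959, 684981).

2057

gcd(10285, 47311): 47311 = 4·10285 + 6171; 10285 = 1·6171 + 4114; 6171 = 1·4114 + 2057; 4114 = 2·2057 + 0 → 2057
gcd(2057, 178959): 178959 = 87·2057 + 0 → 2057
gcd(2057, 684981): 684981 = 333·2057 + 0 → 2057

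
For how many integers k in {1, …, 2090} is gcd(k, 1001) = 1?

1503

1001 = 7·11·13. Inclusion–exclusion on these primes:
2090 − ⌊2090/7⌋ − ⌊2090/11⌋ − ⌊2090/13⌋ + ⌊2090/77⌋ + ⌊2090/91⌋ + ⌊2090/143⌋ − ⌊2090/1001⌋ = 1503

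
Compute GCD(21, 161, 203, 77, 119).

7

gcd(21, 161): 161 = 7·21 + 14; 21 = 1·14 + 7; 14 = 2·7 + 0 → 7
gcd(7, 203): 203 = 29·7 + 0 → 7
gcd(7, 77): 77 = 11·7 + 0 → 7
gcd(7, 119): 119 = 17·7 + 0 → 7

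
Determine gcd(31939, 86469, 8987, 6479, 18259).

gcd(31939, 86469): 86469 = 2·31939 + 22591; 31939 = 1·22591 + 9348; 22591 = 2·9348 + 3895; 9348 = 2·3895 + 1558; 3895 = 2·1558 + 779; 1558 = 2·779 + 0 → 779
gcd(779, 8987): 8987 = 11·779 + 418; 779 = 1·418 + 361; 418 = 1·361 + 57; 361 = 6·57 + 19; 57 = 3·19 + 0 → 19
gcd(19, 6479): 6479 = 341·19 + 0 → 19
gcd(19, 18259): 18259 = 961·19 + 0 → 19

19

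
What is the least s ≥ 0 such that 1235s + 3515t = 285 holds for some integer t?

23

Reduce mod 3515: 1235s ≡ 285 (mod 3515). With g = gcd(1235, 3515) = 95 dividing 285, divide through: 13s ≡ 3 (mod 37).
Since gcd(13, 37) = 1, s ≡ 3·(13)⁻¹ ≡ 23 (mod 37). Smallest non-negative: 23.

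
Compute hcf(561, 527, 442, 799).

17

561 = 3 · 11 · 17; 527 = 17 · 31; 442 = 2 · 13 · 17; 799 = 17 · 47
gcd takes min exponent of each prime: 17 = 17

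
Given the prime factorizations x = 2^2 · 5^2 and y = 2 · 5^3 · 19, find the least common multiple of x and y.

9500

max exponent per prime: 2^2 · 5^3 · 19 = 9500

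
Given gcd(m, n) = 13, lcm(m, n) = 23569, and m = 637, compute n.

481

Using mn = gcd(m,n)·lcm(m,n) = 13·23569 = 306397, we get n = 306397/637 = 481.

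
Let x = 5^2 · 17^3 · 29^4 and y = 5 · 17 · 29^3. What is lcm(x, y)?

max exponent per prime: 5^2 · 17^3 · 29^4 = 86871788825

86871788825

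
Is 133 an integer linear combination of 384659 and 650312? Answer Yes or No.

gcd(384659, 650312): 650312 = 1·384659 + 265653; 384659 = 1·265653 + 119006; 265653 = 2·119006 + 27641; 119006 = 4·27641 + 8442; 27641 = 3·8442 + 2315; 8442 = 3·2315 + 1497; 2315 = 1·1497 + 818; 1497 = 1·818 + 679; 818 = 1·679 + 139; 679 = 4·139 + 123; 139 = 1·123 + 16; 123 = 7·16 + 11; 16 = 1·11 + 5; 11 = 2·5 + 1; 5 = 5·1 + 0 → 1
1 divides 133, so a solution exists.

Yes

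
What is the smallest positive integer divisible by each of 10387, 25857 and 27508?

10387 = 13 · 17 · 47; 25857 = 3² · 13² · 17; 27508 = 2² · 13 · 23²
lcm takes max exponent of each prime: 2² · 3² · 13² · 17 · 23² · 47 = 2571530364

2571530364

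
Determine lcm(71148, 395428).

71148 = 2² · 3 · 7² · 11²; 395428 = 2² · 11² · 19 · 43
max exponents: 2² · 3 · 7² · 11² · 19 · 43 = 58127916

58127916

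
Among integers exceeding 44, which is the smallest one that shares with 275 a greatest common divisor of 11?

gcd(a, 275) = 11 forces 11 | a; write a = 11s. Then gcd(11s, 11·25) = 11·gcd(s, 25), so need gcd(s, 25) = 1.
11s > 44 gives s ≥ 5. The least s ≥ 5 coprime to 25 is 6, so a = 11·6 = 66.

66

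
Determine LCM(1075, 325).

gcd first: 1075 = 3·325 + 100; 325 = 3·100 + 25; 100 = 4·25 + 0 → gcd = 25
lcm = 1075·325/gcd = 349375/25 = 13975

13975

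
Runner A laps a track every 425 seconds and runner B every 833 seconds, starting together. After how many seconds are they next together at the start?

20825

425 = 5² · 17; 833 = 7² · 17
max exponents: 5² · 7² · 17 = 20825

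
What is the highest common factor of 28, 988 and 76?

4

28 = 2² · 7; 988 = 2² · 13 · 19; 76 = 2² · 19
gcd takes min exponent of each prime: 2² = 4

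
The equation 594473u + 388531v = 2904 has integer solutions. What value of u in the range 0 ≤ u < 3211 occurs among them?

2030

Euclid: 594473 = 1·388531 + 205942; 388531 = 1·205942 + 182589; 205942 = 1·182589 + 23353; 182589 = 7·23353 + 19118; 23353 = 1·19118 + 4235; 19118 = 4·4235 + 2178; 4235 = 1·2178 + 2057; 2178 = 1·2057 + 121; 2057 = 17·121 + 0 → gcd = 121; 2904 = 121·24.
Back-substitution yields 594473·(-183) + 388531·(280) = 121, so one solution is u = -183·24 = -4392, v = 280·24 = 6720.
Solutions in u differ by 388531/121 = 3211; the one in [0, 3211) is -4392 mod 3211 = 2030.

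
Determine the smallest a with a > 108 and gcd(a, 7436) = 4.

7436 = 4·1859. Any a with gcd(a, 7436) = 4 is a multiple of 4, say 4s, with s coprime to 1859.
Need s > 108/4, so s ≥ 28. First s ≥ 28 with gcd(s, 1859) = 1 is s = 28. Thus a = 4·28 = 112.

112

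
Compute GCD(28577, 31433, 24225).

gcd(28577, 31433): 31433 = 1·28577 + 2856; 28577 = 10·2856 + 17; 2856 = 168·17 + 0 → 17
gcd(17, 24225): 24225 = 1425·17 + 0 → 17

17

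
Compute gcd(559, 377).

13

559 = 13 · 43
377 = 13 · 29
Common: 13 = 13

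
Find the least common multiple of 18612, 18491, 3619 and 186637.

lcm(18612, 18491) = 18612·18491/gcd = 344154492/11 = 31286772
lcm(31286772, 3619) = 31286772·3619/gcd = 113226827868/517 = 219007404
lcm(219007404, 186637) = 219007404·186637/gcd = 40874884860348/517 = 79061672844

79061672844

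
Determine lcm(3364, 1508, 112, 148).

3364 = 2² · 29²; 1508 = 2² · 13 · 29; 112 = 2⁴ · 7; 148 = 2² · 37
lcm takes max exponent of each prime: 2⁴ · 7 · 13 · 29² · 37 = 45306352

45306352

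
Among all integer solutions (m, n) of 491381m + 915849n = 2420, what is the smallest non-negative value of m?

397

gcd(491381, 915849) = 121 (Euclid: 915849 = 1·491381 + 424468; 491381 = 1·424468 + 66913; 424468 = 6·66913 + 22990; 66913 = 2·22990 + 20933; 22990 = 1·20933 + 2057; 20933 = 10·2057 + 363; 2057 = 5·363 + 242; 363 = 1·242 + 121; 242 = 2·121 + 0), and 121 | 2420.
Extended Euclid: 491381·(2669) + 915849·(-1432) = 121. Scale by 20: m₀ = 53380.
General solution m = m₀ + 7569t; reducing mod 7569 gives m = 397 (and n = -213).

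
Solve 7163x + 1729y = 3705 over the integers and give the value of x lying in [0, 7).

1

Reduce mod 1729: 7163x ≡ 3705 (mod 1729). With g = gcd(7163, 1729) = 247 dividing 3705, divide through: 29x ≡ 15 (mod 7).
Since gcd(29, 7) = 1, x ≡ 15·(29)⁻¹ ≡ 1 (mod 7). Smallest non-negative: 1.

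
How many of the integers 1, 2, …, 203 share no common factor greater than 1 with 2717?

Prime factors of 2717: 11, 13, 19. Count integers ≤ 203 divisible by none of them.
By inclusion–exclusion: 203 − ⌊203/11⌋ − ⌊203/13⌋ − ⌊203/19⌋ + ⌊203/143⌋ + ⌊203/209⌋ + ⌊203/247⌋ − ⌊203/2717⌋ = 161.

161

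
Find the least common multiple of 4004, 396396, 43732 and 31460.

4004 = 2² · 7 · 11 · 13; 396396 = 2² · 3² · 7 · 11² · 13; 43732 = 2² · 13 · 29²; 31460 = 2² · 5 · 11² · 13
lcm takes max exponent of each prime: 2² · 3² · 5 · 7 · 11² · 13 · 29² = 1666845180

1666845180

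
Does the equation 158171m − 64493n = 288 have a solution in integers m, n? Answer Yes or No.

gcd(158171, 64493): 158171 = 2·64493 + 29185; 64493 = 2·29185 + 6123; 29185 = 4·6123 + 4693; 6123 = 1·4693 + 1430; 4693 = 3·1430 + 403; 1430 = 3·403 + 221; 403 = 1·221 + 182; 221 = 1·182 + 39; 182 = 4·39 + 26; 39 = 1·26 + 13; 26 = 2·13 + 0 → 13
13 does not divide 288, so a solution does not exist.

No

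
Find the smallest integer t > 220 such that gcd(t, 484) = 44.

264

484 = 44·11. Any t with gcd(t, 484) = 44 is a multiple of 44, say 44s, with s coprime to 11.
Need s > 220/44, so s ≥ 6. First s ≥ 6 with gcd(s, 11) = 1 is s = 6. Thus t = 44·6 = 264.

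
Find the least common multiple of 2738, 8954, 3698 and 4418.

2738 = 2 · 37²; 8954 = 2 · 11² · 37; 3698 = 2 · 43²; 4418 = 2 · 47²
lcm takes max exponent of each prime: 2 · 11² · 37² · 43² · 47² = 1353167134418

1353167134418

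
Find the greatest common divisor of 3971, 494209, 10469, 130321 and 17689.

3971 = 11 · 19²; 494209 = 19² · 37²; 10469 = 19² · 29; 130321 = 19⁴; 17689 = 7² · 19²
gcd takes min exponent of each prime: 19² = 361

361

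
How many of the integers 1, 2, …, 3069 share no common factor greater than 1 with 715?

2060

Prime factors of 715: 5, 11, 13. Count integers ≤ 3069 divisible by none of them.
By inclusion–exclusion: 3069 − ⌊3069/5⌋ − ⌊3069/11⌋ − ⌊3069/13⌋ + ⌊3069/55⌋ + ⌊3069/65⌋ + ⌊3069/143⌋ − ⌊3069/715⌋ = 2060.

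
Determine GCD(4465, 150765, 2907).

19

gcd(4465, 150765): 150765 = 33·4465 + 3420; 4465 = 1·3420 + 1045; 3420 = 3·1045 + 285; 1045 = 3·285 + 190; 285 = 1·190 + 95; 190 = 2·95 + 0 → 95
gcd(95, 2907): 2907 = 30·95 + 57; 95 = 1·57 + 38; 57 = 1·38 + 19; 38 = 2·19 + 0 → 19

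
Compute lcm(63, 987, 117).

63 = 3² · 7; 987 = 3 · 7 · 47; 117 = 3² · 13
lcm takes max exponent of each prime: 3² · 7 · 13 · 47 = 38493

38493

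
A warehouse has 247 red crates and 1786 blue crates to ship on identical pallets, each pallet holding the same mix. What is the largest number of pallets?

247 = 13 · 19
1786 = 2 · 19 · 47
Common: 19 = 19

19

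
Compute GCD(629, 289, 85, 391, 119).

17

gcd(629, 289): 629 = 2·289 + 51; 289 = 5·51 + 34; 51 = 1·34 + 17; 34 = 2·17 + 0 → 17
gcd(17, 85): 85 = 5·17 + 0 → 17
gcd(17, 391): 391 = 23·17 + 0 → 17
gcd(17, 119): 119 = 7·17 + 0 → 17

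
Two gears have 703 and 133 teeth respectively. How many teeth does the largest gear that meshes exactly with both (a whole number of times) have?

19

Euclid: 703 = 5·133 + 38; 133 = 3·38 + 19; 38 = 2·19 + 0. Last nonzero remainder: 19.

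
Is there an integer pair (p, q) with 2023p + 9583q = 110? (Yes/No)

gcd(2023, 9583): 9583 = 4·2023 + 1491; 2023 = 1·1491 + 532; 1491 = 2·532 + 427; 532 = 1·427 + 105; 427 = 4·105 + 7; 105 = 15·7 + 0 → 7
7 does not divide 110, so a solution does not exist.

No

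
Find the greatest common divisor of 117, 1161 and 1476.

9

gcd(117, 1161): 1161 = 9·117 + 108; 117 = 1·108 + 9; 108 = 12·9 + 0 → 9
gcd(9, 1476): 1476 = 164·9 + 0 → 9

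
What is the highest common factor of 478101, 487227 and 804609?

478101 = 3 · 13² · 23 · 41; 487227 = 3 · 13² · 31²; 804609 = 3² · 13² · 23²
gcd takes min exponent of each prime: 3 · 13² = 507

507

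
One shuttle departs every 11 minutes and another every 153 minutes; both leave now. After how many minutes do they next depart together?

11 = 11; 153 = 3² · 17
max exponents: 3² · 11 · 17 = 1683

1683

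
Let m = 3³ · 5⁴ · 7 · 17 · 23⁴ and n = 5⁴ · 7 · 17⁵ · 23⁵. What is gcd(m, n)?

min exponent per shared prime: 5⁴ · 7 · 17 · 23⁴ = 20813174375

20813174375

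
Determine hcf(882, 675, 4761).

gcd(882, 675): 882 = 1·675 + 207; 675 = 3·207 + 54; 207 = 3·54 + 45; 54 = 1·45 + 9; 45 = 5·9 + 0 → 9
gcd(9, 4761): 4761 = 529·9 + 0 → 9

9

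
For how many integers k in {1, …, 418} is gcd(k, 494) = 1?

Prime factors of 494: 2, 13, 19. Count integers ≤ 418 divisible by none of them.
By inclusion–exclusion: 418 − ⌊418/2⌋ − ⌊418/13⌋ − ⌊418/19⌋ + ⌊418/26⌋ + ⌊418/38⌋ + ⌊418/247⌋ − ⌊418/494⌋ = 183.

183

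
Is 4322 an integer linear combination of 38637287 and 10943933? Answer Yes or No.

gcd(38637287, 10943933): 38637287 = 3·10943933 + 5805488; 10943933 = 1·5805488 + 5138445; 5805488 = 1·5138445 + 667043; 5138445 = 7·667043 + 469144; 667043 = 1·469144 + 197899; 469144 = 2·197899 + 73346; 197899 = 2·73346 + 51207; 73346 = 1·51207 + 22139; 51207 = 2·22139 + 6929; 22139 = 3·6929 + 1352; 6929 = 5·1352 + 169; 1352 = 8·169 + 0 → 169
169 does not divide 4322, so a solution does not exist.

No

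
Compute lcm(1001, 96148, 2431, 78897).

1001 = 7 · 11 · 13; 96148 = 2² · 13 · 43²; 2431 = 11 · 13 · 17; 78897 = 3 · 7 · 13 · 17²
lcm takes max exponent of each prime: 2² · 3 · 7 · 11 · 13 · 17² · 43² = 6418744332

6418744332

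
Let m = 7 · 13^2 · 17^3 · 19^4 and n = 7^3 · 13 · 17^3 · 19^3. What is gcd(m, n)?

3066542297

min exponent per shared prime: 7 · 13 · 17^3 · 19^3 = 3066542297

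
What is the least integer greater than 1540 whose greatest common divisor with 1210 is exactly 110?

gcd(a, 1210) = 110 forces 110 | a; write a = 110s. Then gcd(110s, 110·11) = 110·gcd(s, 11), so need gcd(s, 11) = 1.
110s > 1540 gives s ≥ 15. The least s ≥ 15 coprime to 11 is 15, so a = 110·15 = 1650.

1650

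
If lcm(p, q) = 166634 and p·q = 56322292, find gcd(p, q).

338

gcd·lcm = product, so gcd = 56322292/166634 = 338.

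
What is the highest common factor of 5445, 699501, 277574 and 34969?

121

5445 = 3² · 5 · 11²; 699501 = 3 · 11² · 41 · 47; 277574 = 2 · 11² · 31 · 37; 34969 = 11² · 17²
gcd takes min exponent of each prime: 11² = 121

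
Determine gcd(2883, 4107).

3

2883 = 3 · 31²
4107 = 3 · 37²
Common: 3 = 3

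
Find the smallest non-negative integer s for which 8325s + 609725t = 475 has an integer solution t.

Reduce mod 609725: 8325s ≡ 475 (mod 609725). With g = gcd(8325, 609725) = 25 dividing 475, divide through: 333s ≡ 19 (mod 24389).
Since gcd(333, 24389) = 1, s ≡ 19·(333)⁻¹ ≡ 19189 (mod 24389). Smallest non-negative: 19189.

19189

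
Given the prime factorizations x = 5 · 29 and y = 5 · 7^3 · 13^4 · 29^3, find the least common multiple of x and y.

max exponent per prime: 5 · 7^3 · 13^4 · 29^3 = 1194624802735

1194624802735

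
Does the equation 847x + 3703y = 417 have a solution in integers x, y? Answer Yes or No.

By Bézout, 847x + 3703y = 417 has integer solutions iff gcd(847, 3703) | 417.
Euclid: 3703 = 4·847 + 315; 847 = 2·315 + 217; 315 = 1·217 + 98; 217 = 2·98 + 21; 98 = 4·21 + 14; 21 = 1·14 + 7; 14 = 2·7 + 0. gcd = 7; 417 mod 7 = 4. No.

No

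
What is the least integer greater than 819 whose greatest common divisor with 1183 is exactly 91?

910

gcd(t, 1183) = 91 forces 91 | t; write t = 91s. Then gcd(91s, 91·13) = 91·gcd(s, 13), so need gcd(s, 13) = 1.
91s > 819 gives s ≥ 10. The least s ≥ 10 coprime to 13 is 10, so t = 91·10 = 910.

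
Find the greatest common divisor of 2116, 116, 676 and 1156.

2116 = 2² · 23²; 116 = 2² · 29; 676 = 2² · 13²; 1156 = 2² · 17²
gcd takes min exponent of each prime: 2² = 4

4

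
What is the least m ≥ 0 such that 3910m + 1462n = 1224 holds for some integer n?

22

gcd(3910, 1462) = 34 (Euclid: 3910 = 2·1462 + 986; 1462 = 1·986 + 476; 986 = 2·476 + 34; 476 = 14·34 + 0), and 34 | 1224.
Extended Euclid: 3910·(3) + 1462·(-8) = 34. Scale by 36: m₀ = 108.
General solution m = m₀ + 43t; reducing mod 43 gives m = 22 (and n = -58).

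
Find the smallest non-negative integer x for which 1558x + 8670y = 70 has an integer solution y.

Euclid: 8670 = 5·1558 + 880; 1558 = 1·880 + 678; 880 = 1·678 + 202; 678 = 3·202 + 72; 202 = 2·72 + 58; 72 = 1·58 + 14; 58 = 4·14 + 2; 14 = 7·2 + 0 → gcd = 2; 70 = 2·35.
Back-substitution yields 1558·(-601) + 8670·(108) = 2, so one solution is x = -601·35 = -21035, y = 108·35 = 3780.
Solutions in x differ by 8670/2 = 4335; the one in [0, 4335) is -21035 mod 4335 = 640.

640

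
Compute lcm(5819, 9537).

gcd first: 9537 = 1·5819 + 3718; 5819 = 1·3718 + 2101; 3718 = 1·2101 + 1617; 2101 = 1·1617 + 484; 1617 = 3·484 + 165; 484 = 2·165 + 154; 165 = 1·154 + 11; 154 = 14·11 + 0 → gcd = 11
lcm = 5819·9537/gcd = 55495803/11 = 5045073

5045073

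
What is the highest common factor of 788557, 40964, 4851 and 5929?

788557 = 7³ · 11² · 19; 40964 = 2² · 7² · 11 · 19; 4851 = 3² · 7² · 11; 5929 = 7² · 11²
gcd takes min exponent of each prime: 7² · 11 = 539

539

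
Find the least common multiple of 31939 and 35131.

59055211

31939 = 19 · 41²; 35131 = 19 · 43²
max exponents: 19 · 41² · 43² = 59055211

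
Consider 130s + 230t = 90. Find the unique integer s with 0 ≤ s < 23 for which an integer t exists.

gcd(130, 230) = 10 (Euclid: 230 = 1·130 + 100; 130 = 1·100 + 30; 100 = 3·30 + 10; 30 = 3·10 + 0), and 10 | 90.
Extended Euclid: 130·(-7) + 230·(4) = 10. Scale by 9: s₀ = -63.
General solution s = s₀ + 23k; reducing mod 23 gives s = 6 (and t = -3).

6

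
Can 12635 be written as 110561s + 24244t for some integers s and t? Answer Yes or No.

By Bézout, 110561s + 24244t = 12635 has integer solutions iff gcd(110561, 24244) | 12635.
Euclid: 110561 = 4·24244 + 13585; 24244 = 1·13585 + 10659; 13585 = 1·10659 + 2926; 10659 = 3·2926 + 1881; 2926 = 1·1881 + 1045; 1881 = 1·1045 + 836; 1045 = 1·836 + 209; 836 = 4·209 + 0. gcd = 209; 12635 mod 209 = 95. No.

No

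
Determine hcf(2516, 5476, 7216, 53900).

4

gcd(2516, 5476): 5476 = 2·2516 + 444; 2516 = 5·444 + 296; 444 = 1·296 + 148; 296 = 2·148 + 0 → 148
gcd(148, 7216): 7216 = 48·148 + 112; 148 = 1·112 + 36; 112 = 3·36 + 4; 36 = 9·4 + 0 → 4
gcd(4, 53900): 53900 = 13475·4 + 0 → 4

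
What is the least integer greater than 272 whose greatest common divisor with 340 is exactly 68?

408

Multiples of 68 above 272: 68·5, 68·6, … . Need the cofactor coprime to 340/68 = 5.
Checking s = 5, 6, … the first with gcd(s, 5) = 1 is s = 6, giving 408.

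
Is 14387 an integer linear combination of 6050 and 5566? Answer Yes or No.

No

gcd(6050, 5566): 6050 = 1·5566 + 484; 5566 = 11·484 + 242; 484 = 2·242 + 0 → 242
242 does not divide 14387, so a solution does not exist.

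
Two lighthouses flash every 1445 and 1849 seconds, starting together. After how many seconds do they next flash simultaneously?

gcd first: 1849 = 1·1445 + 404; 1445 = 3·404 + 233; 404 = 1·233 + 171; 233 = 1·171 + 62; 171 = 2·62 + 47; 62 = 1·47 + 15; 47 = 3·15 + 2; 15 = 7·2 + 1; 2 = 2·1 + 0 → gcd = 1
lcm = 1445·1849/gcd = 2671805/1 = 2671805

2671805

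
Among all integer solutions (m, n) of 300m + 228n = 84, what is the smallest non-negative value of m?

17

gcd(300, 228) = 12 (Euclid: 300 = 1·228 + 72; 228 = 3·72 + 12; 72 = 6·12 + 0), and 12 | 84.
Extended Euclid: 300·(-3) + 228·(4) = 12. Scale by 7: m₀ = -21.
General solution m = m₀ + 19t; reducing mod 19 gives m = 17 (and n = -22).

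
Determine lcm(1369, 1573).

gcd first: 1573 = 1·1369 + 204; 1369 = 6·204 + 145; 204 = 1·145 + 59; 145 = 2·59 + 27; 59 = 2·27 + 5; 27 = 5·5 + 2; 5 = 2·2 + 1; 2 = 2·1 + 0 → gcd = 1
lcm = 1369·1573/gcd = 2153437/1 = 2153437

2153437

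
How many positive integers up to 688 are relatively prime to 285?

285 = 3·5·19. Inclusion–exclusion on these primes:
688 − ⌊688/3⌋ − ⌊688/5⌋ − ⌊688/19⌋ + ⌊688/15⌋ + ⌊688/57⌋ + ⌊688/95⌋ − ⌊688/285⌋ = 348

348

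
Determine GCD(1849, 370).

1

Euclid: 1849 = 4·370 + 369; 370 = 1·369 + 1; 369 = 369·1 + 0. Last nonzero remainder: 1.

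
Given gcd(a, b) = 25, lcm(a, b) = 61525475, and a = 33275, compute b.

46225

a·b = gcd·lcm = 25·61525475 = 1538136875, so b = 1538136875/33275 = 46225.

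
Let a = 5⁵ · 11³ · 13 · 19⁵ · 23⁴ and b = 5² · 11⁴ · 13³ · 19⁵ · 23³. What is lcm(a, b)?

69651450977608142946875

max exponent per prime: 5⁵ · 11⁴ · 13³ · 19⁵ · 23⁴ = 69651450977608142946875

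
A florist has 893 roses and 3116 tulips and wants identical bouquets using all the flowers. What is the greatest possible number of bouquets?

19

Euclid: 3116 = 3·893 + 437; 893 = 2·437 + 19; 437 = 23·19 + 0. Last nonzero remainder: 19.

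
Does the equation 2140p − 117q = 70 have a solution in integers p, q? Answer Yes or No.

gcd(2140, 117): 2140 = 18·117 + 34; 117 = 3·34 + 15; 34 = 2·15 + 4; 15 = 3·4 + 3; 4 = 1·3 + 1; 3 = 3·1 + 0 → 1
1 divides 70, so a solution exists.

Yes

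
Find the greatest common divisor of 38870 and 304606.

38870 = 2 · 5 · 13² · 23
304606 = 2 · 17³ · 31
Common: 2 = 2

2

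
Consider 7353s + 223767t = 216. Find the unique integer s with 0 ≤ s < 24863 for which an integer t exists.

Euclid: 223767 = 30·7353 + 3177; 7353 = 2·3177 + 999; 3177 = 3·999 + 180; 999 = 5·180 + 99; 180 = 1·99 + 81; 99 = 1·81 + 18; 81 = 4·18 + 9; 18 = 2·9 + 0 → gcd = 9; 216 = 9·24.
Back-substitution yields 7353·(-11199) + 223767·(368) = 9, so one solution is s = -11199·24 = -268776, t = 368·24 = 8832.
Solutions in s differ by 223767/9 = 24863; the one in [0, 24863) is -268776 mod 24863 = 4717.

4717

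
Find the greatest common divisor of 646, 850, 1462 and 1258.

646 = 2 · 17 · 19; 850 = 2 · 5² · 17; 1462 = 2 · 17 · 43; 1258 = 2 · 17 · 37
gcd takes min exponent of each prime: 2 · 17 = 34

34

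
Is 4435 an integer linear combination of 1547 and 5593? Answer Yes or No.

No

gcd(1547, 5593): 5593 = 3·1547 + 952; 1547 = 1·952 + 595; 952 = 1·595 + 357; 595 = 1·357 + 238; 357 = 1·238 + 119; 238 = 2·119 + 0 → 119
119 does not divide 4435, so a solution does not exist.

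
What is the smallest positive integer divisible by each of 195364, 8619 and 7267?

25201956

lcm(195364, 8619) = 195364·8619/gcd = 1683842316/2873 = 586092
lcm(586092, 7267) = 586092·7267/gcd = 4259130564/169 = 25201956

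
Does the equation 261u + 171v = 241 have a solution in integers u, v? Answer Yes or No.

No

By Bézout, 261u + 171v = 241 has integer solutions iff gcd(261, 171) | 241.
Euclid: 261 = 1·171 + 90; 171 = 1·90 + 81; 90 = 1·81 + 9; 81 = 9·9 + 0. gcd = 9; 241 mod 9 = 7. No.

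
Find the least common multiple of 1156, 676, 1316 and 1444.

1156 = 2² · 17²; 676 = 2² · 13²; 1316 = 2² · 7 · 47; 1444 = 2² · 19²
lcm takes max exponent of each prime: 2² · 7 · 13² · 17² · 19² · 47 = 23203186916

23203186916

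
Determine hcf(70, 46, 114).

70 = 2 · 5 · 7; 46 = 2 · 23; 114 = 2 · 3 · 19
gcd takes min exponent of each prime: 2 = 2

2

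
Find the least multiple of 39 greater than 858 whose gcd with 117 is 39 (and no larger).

897

gcd(t, 117) = 39 forces 39 | t; write t = 39s. Then gcd(39s, 39·3) = 39·gcd(s, 3), so need gcd(s, 3) = 1.
39s > 858 gives s ≥ 23. The least s ≥ 23 coprime to 3 is 23, so t = 39·23 = 897.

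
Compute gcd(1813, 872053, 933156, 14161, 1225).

gcd(1813, 872053): 872053 = 481·1813 + 0 → 1813
gcd(1813, 933156): 933156 = 514·1813 + 1274; 1813 = 1·1274 + 539; 1274 = 2·539 + 196; 539 = 2·196 + 147; 196 = 1·147 + 49; 147 = 3·49 + 0 → 49
gcd(49, 14161): 14161 = 289·49 + 0 → 49
gcd(49, 1225): 1225 = 25·49 + 0 → 49

49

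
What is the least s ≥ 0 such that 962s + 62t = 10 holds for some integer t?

Euclid: 962 = 15·62 + 32; 62 = 1·32 + 30; 32 = 1·30 + 2; 30 = 15·2 + 0 → gcd = 2; 10 = 2·5.
Back-substitution yields 962·(2) + 62·(-31) = 2, so one solution is s = 2·5 = 10, t = -31·5 = -155.
Solutions in s differ by 62/2 = 31; the one in [0, 31) is 10 mod 31 = 10.

10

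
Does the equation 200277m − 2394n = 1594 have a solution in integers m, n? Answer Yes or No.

gcd(200277, 2394): 200277 = 83·2394 + 1575; 2394 = 1·1575 + 819; 1575 = 1·819 + 756; 819 = 1·756 + 63; 756 = 12·63 + 0 → 63
63 does not divide 1594, so a solution does not exist.

No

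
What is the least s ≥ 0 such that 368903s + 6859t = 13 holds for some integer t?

Euclid: 368903 = 53·6859 + 5376; 6859 = 1·5376 + 1483; 5376 = 3·1483 + 927; 1483 = 1·927 + 556; 927 = 1·556 + 371; 556 = 1·371 + 185; 371 = 2·185 + 1; 185 = 185·1 + 0 → gcd = 1; 13 = 1·13.
Back-substitution yields 368903·(37) + 6859·(-1990) = 1, so one solution is s = 37·13 = 481, t = -1990·13 = -25870.
Solutions in s differ by 6859/1 = 6859; the one in [0, 6859) is 481 mod 6859 = 481.

481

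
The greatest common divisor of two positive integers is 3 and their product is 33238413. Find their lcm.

11079471

For any two positive integers, gcd × lcm equals their product. Hence lcm = 33238413 / 3 = 11079471.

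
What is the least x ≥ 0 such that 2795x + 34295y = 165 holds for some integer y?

gcd(2795, 34295) = 5 (Euclid: 34295 = 12·2795 + 755; 2795 = 3·755 + 530; 755 = 1·530 + 225; 530 = 2·225 + 80; 225 = 2·80 + 65; 80 = 1·65 + 15; 65 = 4·15 + 5; 15 = 3·5 + 0), and 5 | 165.
Extended Euclid: 2795·(-2135) + 34295·(174) = 5. Scale by 33: x₀ = -70455.
General solution x = x₀ + 6859t; reducing mod 6859 gives x = 4994 (and y = -407).

4994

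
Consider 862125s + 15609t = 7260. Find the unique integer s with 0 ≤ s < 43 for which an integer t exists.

gcd(862125, 15609) = 363 (Euclid: 862125 = 55·15609 + 3630; 15609 = 4·3630 + 1089; 3630 = 3·1089 + 363; 1089 = 3·363 + 0), and 363 | 7260.
Extended Euclid: 862125·(13) + 15609·(-718) = 363. Scale by 20: s₀ = 260.
General solution s = s₀ + 43k; reducing mod 43 gives s = 2 (and t = -110).

2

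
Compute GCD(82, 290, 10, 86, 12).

2

82 = 2 · 41; 290 = 2 · 5 · 29; 10 = 2 · 5; 86 = 2 · 43; 12 = 2² · 3
gcd takes min exponent of each prime: 2 = 2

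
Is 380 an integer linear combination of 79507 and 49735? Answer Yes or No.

By Bézout, 79507p − 49735q = 380 has integer solutions iff gcd(79507, 49735) | 380.
Euclid: 79507 = 1·49735 + 29772; 49735 = 1·29772 + 19963; 29772 = 1·19963 + 9809; 19963 = 2·9809 + 345; 9809 = 28·345 + 149; 345 = 2·149 + 47; 149 = 3·47 + 8; 47 = 5·8 + 7; 8 = 1·7 + 1; 7 = 7·1 + 0. gcd = 1; 380 mod 1 = 0. Yes.

Yes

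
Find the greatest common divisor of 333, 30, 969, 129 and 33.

333 = 3² · 37; 30 = 2 · 3 · 5; 969 = 3 · 17 · 19; 129 = 3 · 43; 33 = 3 · 11
gcd takes min exponent of each prime: 3 = 3

3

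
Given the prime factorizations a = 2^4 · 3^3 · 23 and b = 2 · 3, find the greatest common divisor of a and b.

6

min exponent per shared prime: 2 · 3 = 6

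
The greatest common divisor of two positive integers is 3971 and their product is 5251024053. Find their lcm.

1322343

For any two positive integers, gcd × lcm equals their product. Hence lcm = 5251024053 / 3971 = 1322343.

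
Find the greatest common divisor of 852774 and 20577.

3

Euclid: 852774 = 41·20577 + 9117; 20577 = 2·9117 + 2343; 9117 = 3·2343 + 2088; 2343 = 1·2088 + 255; 2088 = 8·255 + 48; 255 = 5·48 + 15; 48 = 3·15 + 3; 15 = 5·3 + 0. Last nonzero remainder: 3.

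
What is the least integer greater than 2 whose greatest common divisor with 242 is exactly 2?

242 = 2·121. Any t with gcd(t, 242) = 2 is a multiple of 2, say 2s, with s coprime to 121.
Need s > 2/2, so s ≥ 2. First s ≥ 2 with gcd(s, 121) = 1 is s = 2. Thus t = 2·2 = 4.

4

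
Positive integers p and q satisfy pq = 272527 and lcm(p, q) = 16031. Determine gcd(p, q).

From gcd × lcm = pq: gcd = 272527 / 16031 = 17.

17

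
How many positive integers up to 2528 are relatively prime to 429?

1415

429 = 3·11·13. Inclusion–exclusion on these primes:
2528 − ⌊2528/3⌋ − ⌊2528/11⌋ − ⌊2528/13⌋ + ⌊2528/33⌋ + ⌊2528/39⌋ + ⌊2528/143⌋ − ⌊2528/429⌋ = 1415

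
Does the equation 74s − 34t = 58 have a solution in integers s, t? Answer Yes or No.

Yes

By Bézout, 74s − 34t = 58 has integer solutions iff gcd(74, 34) | 58.
Euclid: 74 = 2·34 + 6; 34 = 5·6 + 4; 6 = 1·4 + 2; 4 = 2·2 + 0. gcd = 2; 58 mod 2 = 0. Yes.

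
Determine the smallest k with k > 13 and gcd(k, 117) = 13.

26

gcd(k, 117) = 13 forces 13 | k; write k = 13s. Then gcd(13s, 13·9) = 13·gcd(s, 9), so need gcd(s, 9) = 1.
13s > 13 gives s ≥ 2. The least s ≥ 2 coprime to 9 is 2, so k = 13·2 = 26.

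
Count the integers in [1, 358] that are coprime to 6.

6 = 2·3. Inclusion–exclusion on these primes:
358 − ⌊358/2⌋ − ⌊358/3⌋ + ⌊358/6⌋ = 119

119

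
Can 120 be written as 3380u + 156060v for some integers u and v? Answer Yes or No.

Yes

By Bézout, 3380u + 156060v = 120 has integer solutions iff gcd(3380, 156060) | 120.
Euclid: 156060 = 46·3380 + 580; 3380 = 5·580 + 480; 580 = 1·480 + 100; 480 = 4·100 + 80; 100 = 1·80 + 20; 80 = 4·20 + 0. gcd = 20; 120 mod 20 = 0. Yes.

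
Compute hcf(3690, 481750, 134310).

10

3690 = 2 · 3² · 5 · 41; 481750 = 2 · 5³ · 41 · 47; 134310 = 2 · 3 · 5 · 11² · 37
gcd takes min exponent of each prime: 2 · 5 = 10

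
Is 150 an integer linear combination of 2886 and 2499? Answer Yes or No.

Yes

gcd(2886, 2499): 2886 = 1·2499 + 387; 2499 = 6·387 + 177; 387 = 2·177 + 33; 177 = 5·33 + 12; 33 = 2·12 + 9; 12 = 1·9 + 3; 9 = 3·3 + 0 → 3
3 divides 150, so a solution exists.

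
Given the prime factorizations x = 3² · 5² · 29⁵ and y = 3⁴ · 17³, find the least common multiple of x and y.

204061831949925

max exponent per prime: 3⁴ · 5² · 17³ · 29⁵ = 204061831949925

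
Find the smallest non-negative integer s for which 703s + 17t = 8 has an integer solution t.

7

gcd(703, 17) = 1 (Euclid: 703 = 41·17 + 6; 17 = 2·6 + 5; 6 = 1·5 + 1; 5 = 5·1 + 0), and 1 | 8.
Extended Euclid: 703·(3) + 17·(-124) = 1. Scale by 8: s₀ = 24.
General solution s = s₀ + 17k; reducing mod 17 gives s = 7 (and t = -289).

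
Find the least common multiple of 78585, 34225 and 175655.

18897468151575

lcm(78585, 34225) = 78585·34225/gcd = 2689571625/5 = 537914325
lcm(537914325, 175655) = 537914325·175655/gcd = 94487340757875/5 = 18897468151575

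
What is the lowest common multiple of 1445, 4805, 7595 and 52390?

1445 = 5 · 17²; 4805 = 5 · 31²; 7595 = 5 · 7² · 31; 52390 = 2 · 5 · 13² · 31
lcm takes max exponent of each prime: 2 · 5 · 7² · 13² · 17² · 31² = 22998738490

22998738490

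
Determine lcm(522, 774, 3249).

8103006

522 = 2 · 3² · 29; 774 = 2 · 3² · 43; 3249 = 3² · 19²
lcm takes max exponent of each prime: 2 · 3² · 19² · 29 · 43 = 8103006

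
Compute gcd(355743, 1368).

9

Euclid: 355743 = 260·1368 + 63; 1368 = 21·63 + 45; 63 = 1·45 + 18; 45 = 2·18 + 9; 18 = 2·9 + 0. Last nonzero remainder: 9.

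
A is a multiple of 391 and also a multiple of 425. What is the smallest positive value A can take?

gcd first: 425 = 1·391 + 34; 391 = 11·34 + 17; 34 = 2·17 + 0 → gcd = 17
lcm = 391·425/gcd = 166175/17 = 9775

9775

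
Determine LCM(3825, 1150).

175950

3825 = 3² · 5² · 17; 1150 = 2 · 5² · 23
max exponents: 2 · 3² · 5² · 17 · 23 = 175950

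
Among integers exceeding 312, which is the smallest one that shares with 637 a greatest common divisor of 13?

325

gcd(m, 637) = 13 forces 13 | m; write m = 13s. Then gcd(13s, 13·49) = 13·gcd(s, 49), so need gcd(s, 49) = 1.
13s > 312 gives s ≥ 25. The least s ≥ 25 coprime to 49 is 25, so m = 13·25 = 325.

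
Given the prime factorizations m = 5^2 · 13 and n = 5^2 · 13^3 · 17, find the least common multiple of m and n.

933725

max exponent per prime: 5^2 · 13^3 · 17 = 933725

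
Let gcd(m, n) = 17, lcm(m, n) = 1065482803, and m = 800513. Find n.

22627

Using mn = gcd(m,n)·lcm(m,n) = 17·1065482803 = 18113207651, we get n = 18113207651/800513 = 22627.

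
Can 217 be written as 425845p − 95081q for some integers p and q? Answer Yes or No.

Yes

gcd(425845, 95081): 425845 = 4·95081 + 45521; 95081 = 2·45521 + 4039; 45521 = 11·4039 + 1092; 4039 = 3·1092 + 763; 1092 = 1·763 + 329; 763 = 2·329 + 105; 329 = 3·105 + 14; 105 = 7·14 + 7; 14 = 2·7 + 0 → 7
7 divides 217, so a solution exists.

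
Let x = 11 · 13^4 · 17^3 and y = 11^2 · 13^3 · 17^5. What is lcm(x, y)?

4906856829017

max exponent per prime: 11^2 · 13^4 · 17^5 = 4906856829017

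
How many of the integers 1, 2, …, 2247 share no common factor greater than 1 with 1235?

1235 = 5·13·19. Inclusion–exclusion on these primes:
2247 − ⌊2247/5⌋ − ⌊2247/13⌋ − ⌊2247/19⌋ + ⌊2247/65⌋ + ⌊2247/95⌋ + ⌊2247/247⌋ − ⌊2247/1235⌋ = 1573

1573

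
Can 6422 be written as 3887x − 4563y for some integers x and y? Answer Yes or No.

gcd(3887, 4563): 4563 = 1·3887 + 676; 3887 = 5·676 + 507; 676 = 1·507 + 169; 507 = 3·169 + 0 → 169
169 divides 6422, so a solution exists.

Yes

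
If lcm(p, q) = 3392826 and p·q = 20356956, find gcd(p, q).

6

From gcd × lcm = pq: gcd = 20356956 / 3392826 = 6.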